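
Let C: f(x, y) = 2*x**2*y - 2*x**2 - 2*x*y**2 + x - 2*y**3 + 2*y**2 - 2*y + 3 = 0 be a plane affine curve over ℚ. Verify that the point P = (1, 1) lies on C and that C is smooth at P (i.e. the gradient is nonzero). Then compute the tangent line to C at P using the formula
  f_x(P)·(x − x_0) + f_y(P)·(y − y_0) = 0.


Tangent line at P: -x - 6*y + 7 = 0.

Step 1: f(1, 1) = 0, so P lies on C.
Step 2: partial derivatives
  f_x(x, y) = 4*x*y - 4*x - 2*y**2 + 1, f_y(x, y) = 2*x**2 - 4*x*y - 6*y**2 + 4*y - 2.
  f_x(P) = -1, f_y(P) = -6 (gradient nonzero, so P is smooth).
Step 3: tangent line at P: -1·(x − 1) + -6·(y − 1) = 0.
Expanding: -x - 6*y + 7 = 0.


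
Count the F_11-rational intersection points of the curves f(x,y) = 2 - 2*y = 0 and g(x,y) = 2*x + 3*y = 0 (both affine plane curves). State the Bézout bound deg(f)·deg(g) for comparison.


Common zeros: {(4, 1)}; count = 1; Bézout bound = 1.

deg(f) = 1, deg(g) = 1, so Bézout bound = 1.
Scan x ∈ F_11. For each x, list the y ∈ F_11 with f(x, y) ≡ 0 and those with g(x, y) ≡ 0 (mod 11); the common zeros in that column are the intersection.
  x = 0: f ≡ 0 at y ∈ {1}; g ≡ 0 at y ∈ {0}; common: ∅.
  x = 1: f ≡ 0 at y ∈ {1}; g ≡ 0 at y ∈ {3}; common: ∅.
  x = 2: f ≡ 0 at y ∈ {1}; g ≡ 0 at y ∈ {6}; common: ∅.
  x = 3: f ≡ 0 at y ∈ {1}; g ≡ 0 at y ∈ {9}; common: ∅.
  x = 4: f ≡ 0 at y ∈ {1}; g ≡ 0 at y ∈ {1}; common: {1}.
  x = 5: f ≡ 0 at y ∈ {1}; g ≡ 0 at y ∈ {4}; common: ∅.
  x = 6: f ≡ 0 at y ∈ {1}; g ≡ 0 at y ∈ {7}; common: ∅.
  x = 7: f ≡ 0 at y ∈ {1}; g ≡ 0 at y ∈ {10}; common: ∅.
  x = 8: f ≡ 0 at y ∈ {1}; g ≡ 0 at y ∈ {2}; common: ∅.
  x = 9: f ≡ 0 at y ∈ {1}; g ≡ 0 at y ∈ {5}; common: ∅.
  x = 10: f ≡ 0 at y ∈ {1}; g ≡ 0 at y ∈ {8}; common: ∅.
Collecting: common zeros = {(4, 1)}, so the count is 1.
Comparison with the Bézout bound: 1 ≤ 1 = deg(f)·deg(g), as expected for curves with no common component (the bound is attained).


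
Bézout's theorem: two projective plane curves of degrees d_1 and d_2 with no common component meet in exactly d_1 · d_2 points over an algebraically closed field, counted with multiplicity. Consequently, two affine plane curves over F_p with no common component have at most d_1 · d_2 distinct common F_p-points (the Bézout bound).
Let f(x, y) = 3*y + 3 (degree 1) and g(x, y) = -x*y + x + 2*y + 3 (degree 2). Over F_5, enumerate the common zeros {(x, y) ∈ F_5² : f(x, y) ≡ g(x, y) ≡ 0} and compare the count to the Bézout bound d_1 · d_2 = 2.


Common zeros: {(2, 4)}; count = 1; Bézout bound = 2.

deg(f) = 1, deg(g) = 2, so Bézout bound = 2.
Scan x ∈ F_5. For each x, list the y ∈ F_5 with f(x, y) ≡ 0 and those with g(x, y) ≡ 0 (mod 5); the common zeros in that column are the intersection.
  x = 0: f ≡ 0 at y ∈ {4}; g ≡ 0 at y ∈ {1}; common: ∅.
  x = 1: f ≡ 0 at y ∈ {4}; g ≡ 0 at y ∈ {1}; common: ∅.
  x = 2: f ≡ 0 at y ∈ {4}; g ≡ 0 at y ∈ {0, 1, 2, 3, 4}; common: {4}.
  x = 3: f ≡ 0 at y ∈ {4}; g ≡ 0 at y ∈ {1}; common: ∅.
  x = 4: f ≡ 0 at y ∈ {4}; g ≡ 0 at y ∈ {1}; common: ∅.
Collecting: common zeros = {(2, 4)}, so the count is 1.
Comparison with the Bézout bound: 1 ≤ 2 = deg(f)·deg(g), as expected for curves with no common component (the affine F_5-count falls short of the bound because intersections may lie at infinity, over extension fields, or carry multiplicity).


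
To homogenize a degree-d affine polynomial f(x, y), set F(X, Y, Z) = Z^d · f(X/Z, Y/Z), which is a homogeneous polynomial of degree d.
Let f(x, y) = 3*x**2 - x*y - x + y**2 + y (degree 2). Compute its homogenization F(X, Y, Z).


F(X, Y, Z) = 3*X**2 - X*Y - X*Z + Y**2 + Y*Z

deg(f) = 2.
Substitute x = X/Z, y = Y/Z into f, then multiply by Z^2.
  monomial 3·x^2·y^0 ↦ 3·X^2·Y^0·Z^0.
  monomial -1·x^1·y^1 ↦ -1·X^1·Y^1·Z^0.
  monomial -1·x^1·y^0 ↦ -1·X^1·Y^0·Z^1.
  monomial 1·x^0·y^2 ↦ 1·X^0·Y^2·Z^0.
  monomial 1·x^0·y^1 ↦ 1·X^0·Y^1·Z^1.
Collecting: F(X, Y, Z) = 3*X**2 - X*Y - X*Z + Y**2 + Y*Z.


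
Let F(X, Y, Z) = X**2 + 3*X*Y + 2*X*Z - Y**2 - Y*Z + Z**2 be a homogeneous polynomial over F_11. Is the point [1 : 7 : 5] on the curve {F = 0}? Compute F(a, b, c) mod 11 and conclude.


F(1,7,5) ≡ 6 (mod 11); P is NOT on the curve.

Evaluate F(1, 7, 5) term-by-term (mod 11).
  X**2 ↦ 1·1·1·1 = 1
  3*X*Y ↦ 3·1·7·1 = 21
  2*X*Z ↦ 2·1·1·5 = 10
  -Y**2 ↦ -1·1·49·1 = -49
  -Y*Z ↦ -1·1·7·5 = -35
  Z**2 ↦ 1·1·1·25 = 25
Sum: F(1, 7, 5) = (1) + (21) + (10) + (-49) + (-35) + (25) = -27.
Reducing mod 11: -27 ≡ 6 (mod 11).
Since F(a, b, c) ≡ 6 ≠ 0 (mod 11), P does NOT lie on the curve.


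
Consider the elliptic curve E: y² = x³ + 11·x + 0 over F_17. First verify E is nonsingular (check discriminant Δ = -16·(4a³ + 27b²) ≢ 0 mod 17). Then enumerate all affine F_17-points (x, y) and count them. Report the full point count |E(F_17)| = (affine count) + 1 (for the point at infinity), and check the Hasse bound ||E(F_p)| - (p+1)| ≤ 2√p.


Affine points = {(0, 0), (2, 8), (2, 9), (3, 3), (3, 14), (14, 5), (14, 12), (15, 2), (15, 15)}; affine count = 9; |E(F_17)| = 10.

Discriminant check: Δ ∝ 4a³ + 27b² = 4·11³ + 27·0² = 4·1331 + 27·0 ≡ 3 (mod 17). Nonzero ⇒ E is nonsingular.
For each x ∈ F_17, compute rhs = x³ + 11·x + 0 mod 17, then count y ∈ F_17 with y² ≡ rhs.
  x = 0: rhs = 0, matching y values: 0 (1 points).
  x = 1: rhs = 12, matching y values: none (0 points).
  x = 2: rhs = 13, matching y values: 8, 9 (2 points).
  x = 3: rhs = 9, matching y values: 3, 14 (2 points).
  x = 4: rhs = 6, matching y values: none (0 points).
  x = 5: rhs = 10, matching y values: none (0 points).
  x = 6: rhs = 10, matching y values: none (0 points).
  x = 7: rhs = 12, matching y values: none (0 points).
  x = 8: rhs = 5, matching y values: none (0 points).
  x = 9: rhs = 12, matching y values: none (0 points).
  x = 10: rhs = 5, matching y values: none (0 points).
  x = 11: rhs = 7, matching y values: none (0 points).
  x = 12: rhs = 7, matching y values: none (0 points).
  x = 13: rhs = 11, matching y values: none (0 points).
  x = 14: rhs = 8, matching y values: 5, 12 (2 points).
  x = 15: rhs = 4, matching y values: 2, 15 (2 points).
  x = 16: rhs = 5, matching y values: none (0 points).
Total affine count: 9.
Full point count |E(F_17)| = 9 + 1 = 10.
Hasse bound: |10 − (17+1)| = |-8| = 8 ≤ 2√17 ≈ 8.2462 ✓.


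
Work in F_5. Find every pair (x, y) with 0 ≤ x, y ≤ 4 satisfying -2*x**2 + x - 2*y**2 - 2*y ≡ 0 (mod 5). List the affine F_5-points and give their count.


Affine F_5-points: {(0, 0), (0, 4), (1, 1), (1, 3), (2, 1), (2, 3), (3, 0), (3, 4), (4, 2)}; count = 9.

For each of the 25 pairs (x, y) ∈ F_5², evaluate f(x, y) mod 5. Record the zeros.
  x = 0: [0↦0, 1↦1, 2↦3, 3↦1, 4↦0]  zeros at y ∈ {0, 4}
  x = 1: [0↦4, 1↦0, 2↦2, 3↦0, 4↦4]  zeros at y ∈ {1, 3}
  x = 2: [0↦4, 1↦0, 2↦2, 3↦0, 4↦4]  zeros at y ∈ {1, 3}
  x = 3: [0↦0, 1↦1, 2↦3, 3↦1, 4↦0]  zeros at y ∈ {0, 4}
  x = 4: [0↦2, 1↦3, 2↦0, 3↦3, 4↦2]  zeros at y ∈ {2}
Collecting zeros: affine points = {(0, 0), (0, 4), (1, 1), (1, 3), (2, 1), (2, 3), (3, 0), (3, 4), (4, 2)}.
Total count |C(F_5)_aff| = 9.


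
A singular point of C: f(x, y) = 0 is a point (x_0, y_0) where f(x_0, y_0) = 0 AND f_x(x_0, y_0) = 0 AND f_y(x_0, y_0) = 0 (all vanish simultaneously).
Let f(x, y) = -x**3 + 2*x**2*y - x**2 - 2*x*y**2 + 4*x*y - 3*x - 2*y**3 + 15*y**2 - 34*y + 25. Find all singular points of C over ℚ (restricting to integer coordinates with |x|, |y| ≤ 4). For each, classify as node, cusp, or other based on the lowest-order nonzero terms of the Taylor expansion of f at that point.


Singular points: {(1, 2)}; classification: cusp.

Compute partial derivatives:
  f_x = -3*x**2 + 4*x*y - 2*x - 2*y**2 + 4*y - 3.
  f_y = 2*x**2 - 4*x*y + 4*x - 6*y**2 + 30*y - 34.
Scan x_0 ∈ {−4, ..., 4}. For each x_0, f_y(x_0, y) is a polynomial in y; find its integer roots y ∈ {−4, ..., 4}, then test f_x and f at those candidates.
  x = -4: f_y(-4, y) = -6*y**2 + 46*y - 18; no integer root y with |y| ≤ 4.
  x = -3: f_y(-3, y) = -6*y**2 + 42*y - 28; no integer root y with |y| ≤ 4.
  x = -2: f_y(-2, y) = -6*y**2 + 38*y - 34; no integer root y with |y| ≤ 4.
  x = -1: f_y(-1, y) = -6*y**2 + 34*y - 36; no integer root y with |y| ≤ 4.
  x = 0: f_y(0, y) = -6*y**2 + 30*y - 34; no integer root y with |y| ≤ 4.
  x = 1: f_y(1, y) = -6*y**2 + 26*y - 28; vanishes at y ∈ {2}. (1, 2): f_x = 0, f = 0 — SINGULAR.
  x = 2: f_y(2, y) = -6*y**2 + 22*y - 18; no integer root y with |y| ≤ 4.
  x = 3: f_y(3, y) = -6*y**2 + 18*y - 4; no integer root y with |y| ≤ 4.
  x = 4: f_y(4, y) = -6*y**2 + 14*y + 14; no integer root y with |y| ≤ 4.
Only singular point on the grid: (1, 2).
Classify: substitute x = 1 + u, y = 2 + v and expand: f = -u**3 + 2*u**2*v - 2*u*v**2 - 2*v**3 + v**2.
No constant or linear terms (consistent with a singular point). Quadratic part: v**2. Cubic part: -u**3 + 2*u**2*v - 2*u*v**2 - 2*v**3.
The quadratic part v**2 is a perfect square, so there is a single (double) tangent line v = 0, i.e. y = 2. Restricting the cubic part to that line (v = 0) leaves -u**3 ≠ 0, so f is not divisible by v and the branch is v² ≈ u**3 to lowest order — this is a cusp.
Classification: cusp.


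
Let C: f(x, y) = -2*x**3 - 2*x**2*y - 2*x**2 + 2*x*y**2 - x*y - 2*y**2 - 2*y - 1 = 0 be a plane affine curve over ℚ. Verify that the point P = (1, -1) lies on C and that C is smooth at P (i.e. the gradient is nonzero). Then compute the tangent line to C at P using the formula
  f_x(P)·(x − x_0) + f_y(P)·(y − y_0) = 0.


Tangent line at P: -3*x - 5*y - 2 = 0.

Step 1: f(1, -1) = 0, so P lies on C.
Step 2: partial derivatives
  f_x(x, y) = -6*x**2 - 4*x*y - 4*x + 2*y**2 - y, f_y(x, y) = -2*x**2 + 4*x*y - x - 4*y - 2.
  f_x(P) = -3, f_y(P) = -5 (gradient nonzero, so P is smooth).
Step 3: tangent line at P: -3·(x − 1) + -5·(y − -1) = 0.
Expanding: -3*x - 5*y - 2 = 0.


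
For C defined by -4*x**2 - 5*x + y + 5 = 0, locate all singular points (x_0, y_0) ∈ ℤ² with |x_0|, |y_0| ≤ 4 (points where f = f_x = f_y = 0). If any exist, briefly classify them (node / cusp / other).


No singular points in the scanned grid; C is smooth there.

Compute partial derivatives:
  f_x = -8*x - 5.
  f_y = 1.
f_y = 1 is a nonzero constant, so f_y never vanishes: no point (x, y) can satisfy f = f_x = f_y = 0. In particular no (x, y) ∈ {−4, ..., 4}² is singular; the curve is smooth.


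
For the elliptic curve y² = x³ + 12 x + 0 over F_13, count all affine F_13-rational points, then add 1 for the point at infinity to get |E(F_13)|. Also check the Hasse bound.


Affine points = {(0, 0), (1, 0), (5, 4), (5, 9), (8, 6), (8, 7), (12, 0)}; affine count = 7; |E(F_13)| = 8.

Discriminant check: Δ ∝ 4a³ + 27b² = 4·12³ + 27·0² = 4·1728 + 27·0 ≡ 9 (mod 13). Nonzero ⇒ E is nonsingular.
For each x ∈ F_13, compute rhs = x³ + 12·x + 0 mod 13, then count y ∈ F_13 with y² ≡ rhs.
  x = 0: rhs = 0, matching y values: 0 (1 points).
  x = 1: rhs = 0, matching y values: 0 (1 points).
  x = 2: rhs = 6, matching y values: none (0 points).
  x = 3: rhs = 11, matching y values: none (0 points).
  x = 4: rhs = 8, matching y values: none (0 points).
  x = 5: rhs = 3, matching y values: 4, 9 (2 points).
  x = 6: rhs = 2, matching y values: none (0 points).
  x = 7: rhs = 11, matching y values: none (0 points).
  x = 8: rhs = 10, matching y values: 6, 7 (2 points).
  x = 9: rhs = 5, matching y values: none (0 points).
  x = 10: rhs = 2, matching y values: none (0 points).
  x = 11: rhs = 7, matching y values: none (0 points).
  x = 12: rhs = 0, matching y values: 0 (1 points).
Total affine count: 7.
Full point count |E(F_13)| = 7 + 1 = 8.
Hasse bound: |8 − (13+1)| = |-6| = 6 ≤ 2√13 ≈ 7.2111 ✓.


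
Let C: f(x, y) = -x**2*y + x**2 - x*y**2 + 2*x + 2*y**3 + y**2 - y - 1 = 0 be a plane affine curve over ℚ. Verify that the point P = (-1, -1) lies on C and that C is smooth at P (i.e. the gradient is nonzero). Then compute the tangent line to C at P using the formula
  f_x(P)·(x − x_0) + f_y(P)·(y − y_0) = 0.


Tangent line at P: -3*x - 3 = 0.

Step 1: f(-1, -1) = 0, so P lies on C.
Step 2: partial derivatives
  f_x(x, y) = -2*x*y + 2*x - y**2 + 2, f_y(x, y) = -x**2 - 2*x*y + 6*y**2 + 2*y - 1.
  f_x(P) = -3, f_y(P) = 0 (gradient nonzero, so P is smooth).
Step 3: tangent line at P: -3·(x − -1) + 0·(y − -1) = 0.
Expanding: -3*x - 3 = 0.


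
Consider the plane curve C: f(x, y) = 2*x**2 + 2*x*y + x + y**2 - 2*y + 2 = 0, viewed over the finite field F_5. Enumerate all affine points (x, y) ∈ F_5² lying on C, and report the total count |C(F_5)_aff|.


Affine F_5-points: {(0, 3), (0, 4), (1, 0), (2, 1), (2, 2), (3, 2), (3, 4), (4, 1), (4, 3)}; count = 9.

For each of the 25 pairs (x, y) ∈ F_5², evaluate f(x, y) mod 5. Record the zeros.
  x = 0: [0↦2, 1↦1, 2↦2, 3↦0, 4↦0]  zeros at y ∈ {3, 4}
  x = 1: [0↦0, 1↦1, 2↦4, 3↦4, 4↦1]  zeros at y ∈ {0}
  x = 2: [0↦2, 1↦0, 2↦0, 3↦2, 4↦1]  zeros at y ∈ {1, 2}
  x = 3: [0↦3, 1↦3, 2↦0, 3↦4, 4↦0]  zeros at y ∈ {2, 4}
  x = 4: [0↦3, 1↦0, 2↦4, 3↦0, 4↦3]  zeros at y ∈ {1, 3}
Collecting zeros: affine points = {(0, 3), (0, 4), (1, 0), (2, 1), (2, 2), (3, 2), (3, 4), (4, 1), (4, 3)}.
Total count |C(F_5)_aff| = 9.


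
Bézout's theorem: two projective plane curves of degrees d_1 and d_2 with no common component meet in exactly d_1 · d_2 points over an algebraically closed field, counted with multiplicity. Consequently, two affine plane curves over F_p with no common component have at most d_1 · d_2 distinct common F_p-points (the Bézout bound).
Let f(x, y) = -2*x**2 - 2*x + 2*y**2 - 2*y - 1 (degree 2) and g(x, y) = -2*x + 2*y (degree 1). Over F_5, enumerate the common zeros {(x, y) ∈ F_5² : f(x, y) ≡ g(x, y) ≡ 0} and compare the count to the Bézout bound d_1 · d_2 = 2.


Common zeros: {(1, 1)}; count = 1; Bézout bound = 2.

deg(f) = 2, deg(g) = 1, so Bézout bound = 2.
Scan x ∈ F_5. For each x, list the y ∈ F_5 with f(x, y) ≡ 0 and those with g(x, y) ≡ 0 (mod 5); the common zeros in that column are the intersection.
  x = 0: f ≡ 0 at y ∈ ∅; g ≡ 0 at y ∈ {0}; common: ∅.
  x = 1: f ≡ 0 at y ∈ {0, 1}; g ≡ 0 at y ∈ {1}; common: {1}.
  x = 2: f ≡ 0 at y ∈ ∅; g ≡ 0 at y ∈ {2}; common: ∅.
  x = 3: f ≡ 0 at y ∈ {0, 1}; g ≡ 0 at y ∈ {3}; common: ∅.
  x = 4: f ≡ 0 at y ∈ ∅; g ≡ 0 at y ∈ {4}; common: ∅.
Collecting: common zeros = {(1, 1)}, so the count is 1.
Comparison with the Bézout bound: 1 ≤ 2 = deg(f)·deg(g), as expected for curves with no common component (the affine F_5-count falls short of the bound because intersections may lie at infinity, over extension fields, or carry multiplicity).


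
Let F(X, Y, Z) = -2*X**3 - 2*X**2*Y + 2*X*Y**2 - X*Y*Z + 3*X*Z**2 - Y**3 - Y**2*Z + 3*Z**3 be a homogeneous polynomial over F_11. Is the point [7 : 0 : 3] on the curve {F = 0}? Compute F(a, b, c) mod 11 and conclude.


F(7,0,3) ≡ 2 (mod 11); P is NOT on the curve.

Evaluate F(7, 0, 3) term-by-term (mod 11).
  -2*X**3 ↦ -2·343·1·1 = -686
  -2*X**2*Y ↦ -2·49·0·1 = 0
  2*X*Y**2 ↦ 2·7·0·1 = 0
  -X*Y*Z ↦ -1·7·0·3 = 0
  3*X*Z**2 ↦ 3·7·1·9 = 189
  -Y**3 ↦ -1·1·0·1 = 0
  -Y**2*Z ↦ -1·1·0·3 = 0
  3*Z**3 ↦ 3·1·1·27 = 81
Sum: F(7, 0, 3) = (-686) + (0) + (0) + (0) + (189) + (0) + (0) + (81) = -416.
Reducing mod 11: -416 ≡ 2 (mod 11).
Since F(a, b, c) ≡ 2 ≠ 0 (mod 11), P does NOT lie on the curve.


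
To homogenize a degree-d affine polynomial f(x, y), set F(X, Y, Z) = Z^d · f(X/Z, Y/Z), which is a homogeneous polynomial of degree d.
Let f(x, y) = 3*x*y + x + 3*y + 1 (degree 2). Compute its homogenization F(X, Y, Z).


F(X, Y, Z) = 3*X*Y + X*Z + 3*Y*Z + Z**2

deg(f) = 2.
Substitute x = X/Z, y = Y/Z into f, then multiply by Z^2.
  monomial 3·x^1·y^1 ↦ 3·X^1·Y^1·Z^0.
  monomial 1·x^1·y^0 ↦ 1·X^1·Y^0·Z^1.
  monomial 3·x^0·y^1 ↦ 3·X^0·Y^1·Z^1.
  monomial 1·x^0·y^0 ↦ 1·X^0·Y^0·Z^2.
Collecting: F(X, Y, Z) = 3*X*Y + X*Z + 3*Y*Z + Z**2.


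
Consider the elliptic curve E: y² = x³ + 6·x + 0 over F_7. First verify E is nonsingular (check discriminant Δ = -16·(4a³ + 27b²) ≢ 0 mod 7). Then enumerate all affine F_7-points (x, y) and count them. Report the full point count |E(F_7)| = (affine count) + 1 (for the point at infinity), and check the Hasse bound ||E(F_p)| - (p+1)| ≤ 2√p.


Affine points = {(0, 0), (1, 0), (4, 2), (4, 5), (5, 1), (5, 6), (6, 0)}; affine count = 7; |E(F_7)| = 8.

Discriminant check: Δ ∝ 4a³ + 27b² = 4·6³ + 27·0² = 4·216 + 27·0 ≡ 3 (mod 7). Nonzero ⇒ E is nonsingular.
For each x ∈ F_7, compute rhs = x³ + 6·x + 0 mod 7, then count y ∈ F_7 with y² ≡ rhs.
  x = 0: rhs = 0, matching y values: 0 (1 points).
  x = 1: rhs = 0, matching y values: 0 (1 points).
  x = 2: rhs = 6, matching y values: none (0 points).
  x = 3: rhs = 3, matching y values: none (0 points).
  x = 4: rhs = 4, matching y values: 2, 5 (2 points).
  x = 5: rhs = 1, matching y values: 1, 6 (2 points).
  x = 6: rhs = 0, matching y values: 0 (1 points).
Total affine count: 7.
Full point count |E(F_7)| = 7 + 1 = 8.
Hasse bound: |8 − (7+1)| = |0| = 0 ≤ 2√7 ≈ 5.2915 ✓.


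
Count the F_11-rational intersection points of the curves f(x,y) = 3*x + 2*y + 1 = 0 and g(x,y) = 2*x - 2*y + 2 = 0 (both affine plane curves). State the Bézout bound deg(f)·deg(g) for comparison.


Common zeros: {(6, 7)}; count = 1; Bézout bound = 1.

deg(f) = 1, deg(g) = 1, so Bézout bound = 1.
Scan x ∈ F_11. For each x, list the y ∈ F_11 with f(x, y) ≡ 0 and those with g(x, y) ≡ 0 (mod 11); the common zeros in that column are the intersection.
  x = 0: f ≡ 0 at y ∈ {5}; g ≡ 0 at y ∈ {1}; common: ∅.
  x = 1: f ≡ 0 at y ∈ {9}; g ≡ 0 at y ∈ {2}; common: ∅.
  x = 2: f ≡ 0 at y ∈ {2}; g ≡ 0 at y ∈ {3}; common: ∅.
  x = 3: f ≡ 0 at y ∈ {6}; g ≡ 0 at y ∈ {4}; common: ∅.
  x = 4: f ≡ 0 at y ∈ {10}; g ≡ 0 at y ∈ {5}; common: ∅.
  x = 5: f ≡ 0 at y ∈ {3}; g ≡ 0 at y ∈ {6}; common: ∅.
  x = 6: f ≡ 0 at y ∈ {7}; g ≡ 0 at y ∈ {7}; common: {7}.
  x = 7: f ≡ 0 at y ∈ {0}; g ≡ 0 at y ∈ {8}; common: ∅.
  x = 8: f ≡ 0 at y ∈ {4}; g ≡ 0 at y ∈ {9}; common: ∅.
  x = 9: f ≡ 0 at y ∈ {8}; g ≡ 0 at y ∈ {10}; common: ∅.
  x = 10: f ≡ 0 at y ∈ {1}; g ≡ 0 at y ∈ {0}; common: ∅.
Collecting: common zeros = {(6, 7)}, so the count is 1.
Comparison with the Bézout bound: 1 ≤ 1 = deg(f)·deg(g), as expected for curves with no common component (the bound is attained).


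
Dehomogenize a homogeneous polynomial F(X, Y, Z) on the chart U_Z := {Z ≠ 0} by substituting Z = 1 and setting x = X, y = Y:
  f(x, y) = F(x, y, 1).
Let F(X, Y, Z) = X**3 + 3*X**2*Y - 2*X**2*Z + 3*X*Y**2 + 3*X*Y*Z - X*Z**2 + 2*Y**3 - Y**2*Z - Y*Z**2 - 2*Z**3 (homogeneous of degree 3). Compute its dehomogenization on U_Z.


f(x, y) = x**3 + 3*x**2*y - 2*x**2 + 3*x*y**2 + 3*x*y - x + 2*y**3 - y**2 - y - 2

On U_Z we set Z = 1. Each monomial c·X^i·Y^j·Z^k in F becomes c·x^i·y^j·1^k = c·x^i·y^j.
Substituting Z = 1: F(X, Y, 1) = x**3 + 3*x**2*y - 2*x**2 + 3*x*y**2 + 3*x*y - x + 2*y**3 - y**2 - y - 2.
Note: deg(f) ≤ deg(F) = 3; strict inequality happens when F is divisible by Z (lost terms).


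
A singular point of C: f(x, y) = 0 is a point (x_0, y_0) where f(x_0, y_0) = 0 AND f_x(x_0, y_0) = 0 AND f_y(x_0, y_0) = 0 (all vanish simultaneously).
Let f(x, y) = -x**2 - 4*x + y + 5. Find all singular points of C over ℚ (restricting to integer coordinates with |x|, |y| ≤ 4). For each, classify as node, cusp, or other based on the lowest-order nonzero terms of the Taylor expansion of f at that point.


No singular points in the scanned grid; C is smooth there.

Compute partial derivatives:
  f_x = -2*x - 4.
  f_y = 1.
f_y = 1 is a nonzero constant, so f_y never vanishes: no point (x, y) can satisfy f = f_x = f_y = 0. In particular no (x, y) ∈ {−4, ..., 4}² is singular; the curve is smooth.


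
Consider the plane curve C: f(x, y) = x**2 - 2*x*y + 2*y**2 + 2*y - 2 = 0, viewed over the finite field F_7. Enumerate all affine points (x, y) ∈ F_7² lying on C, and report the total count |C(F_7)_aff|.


Affine F_7-points: {(1, 2), (1, 5), (2, 3), (2, 5), (3, 0), (3, 2), (4, 0), (4, 3)}; count = 8.

For each of the 49 pairs (x, y) ∈ F_7², evaluate f(x, y) mod 7. Record the zeros.
  x = 0: [0↦5, 1↦2, 2↦3, 3↦1, 4↦3, 5↦2, 6↦5]  zeros at y ∈ ∅
  x = 1: [0↦6, 1↦1, 2↦0, 3↦3, 4↦3, 5↦0, 6↦1]  zeros at y ∈ {2, 5}
  x = 2: [0↦2, 1↦2, 2↦6, 3↦0, 4↦5, 5↦0, 6↦6]  zeros at y ∈ {3, 5}
  x = 3: [0↦0, 1↦5, 2↦0, 3↦6, 4↦2, 5↦2, 6↦6]  zeros at y ∈ {0, 2}
  x = 4: [0↦0, 1↦3, 2↦3, 3↦0, 4↦1, 5↦6, 6↦1]  zeros at y ∈ {0, 3}
  x = 5: [0↦2, 1↦3, 2↦1, 3↦3, 4↦2, 5↦5, 6↦5]  zeros at y ∈ ∅
  x = 6: [0↦6, 1↦5, 2↦1, 3↦1, 4↦5, 5↦6, 6↦4]  zeros at y ∈ ∅
Collecting zeros: affine points = {(1, 2), (1, 5), (2, 3), (2, 5), (3, 0), (3, 2), (4, 0), (4, 3)}.
Total count |C(F_7)_aff| = 8.


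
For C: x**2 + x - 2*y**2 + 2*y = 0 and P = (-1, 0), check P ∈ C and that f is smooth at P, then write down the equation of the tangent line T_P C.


Tangent line at P: -x + 2*y - 1 = 0.

Step 1: f(-1, 0) = 0, so P lies on C.
Step 2: partial derivatives
  f_x(x, y) = 2*x + 1, f_y(x, y) = 2 - 4*y.
  f_x(P) = -1, f_y(P) = 2 (gradient nonzero, so P is smooth).
Step 3: tangent line at P: -1·(x − -1) + 2·(y − 0) = 0.
Expanding: -x + 2*y - 1 = 0.


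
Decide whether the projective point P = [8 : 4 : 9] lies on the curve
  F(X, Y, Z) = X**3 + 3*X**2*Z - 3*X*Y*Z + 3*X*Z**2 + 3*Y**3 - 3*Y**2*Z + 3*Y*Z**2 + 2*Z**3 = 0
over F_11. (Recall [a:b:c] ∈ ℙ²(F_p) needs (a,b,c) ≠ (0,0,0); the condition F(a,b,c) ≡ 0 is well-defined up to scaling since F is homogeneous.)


F(8,4,9) ≡ 10 (mod 11); P is NOT on the curve.

Evaluate F(8, 4, 9) term-by-term (mod 11).
  X**3 ↦ 1·512·1·1 = 512
  3*X**2*Z ↦ 3·64·1·9 = 1728
  -3*X*Y*Z ↦ -3·8·4·9 = -864
  3*X*Z**2 ↦ 3·8·1·81 = 1944
  3*Y**3 ↦ 3·1·64·1 = 192
  -3*Y**2*Z ↦ -3·1·16·9 = -432
  3*Y*Z**2 ↦ 3·1·4·81 = 972
  2*Z**3 ↦ 2·1·1·729 = 1458
Sum: F(8, 4, 9) = (512) + (1728) + (-864) + (1944) + (192) + (-432) + (972) + (1458) = 5510.
Reducing mod 11: 5510 ≡ 10 (mod 11).
Since F(a, b, c) ≡ 10 ≠ 0 (mod 11), P does NOT lie on the curve.


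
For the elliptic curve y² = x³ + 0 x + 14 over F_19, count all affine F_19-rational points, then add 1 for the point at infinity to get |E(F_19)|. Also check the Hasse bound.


Affine points = {(5, 5), (5, 14), (10, 8), (10, 11), (13, 8), (13, 11), (15, 8), (15, 11), (16, 5), (16, 14), (17, 5), (17, 14)}; affine count = 12; |E(F_19)| = 13.

Discriminant check: Δ ∝ 4a³ + 27b² = 4·0³ + 27·14² = 4·0 + 27·196 ≡ 10 (mod 19). Nonzero ⇒ E is nonsingular.
For each x ∈ F_19, compute rhs = x³ + 0·x + 14 mod 19, then count y ∈ F_19 with y² ≡ rhs.
  x = 0: rhs = 14, matching y values: none (0 points).
  x = 1: rhs = 15, matching y values: none (0 points).
  x = 2: rhs = 3, matching y values: none (0 points).
  x = 3: rhs = 3, matching y values: none (0 points).
  x = 4: rhs = 2, matching y values: none (0 points).
  x = 5: rhs = 6, matching y values: 5, 14 (2 points).
  x = 6: rhs = 2, matching y values: none (0 points).
  x = 7: rhs = 15, matching y values: none (0 points).
  x = 8: rhs = 13, matching y values: none (0 points).
  x = 9: rhs = 2, matching y values: none (0 points).
  x = 10: rhs = 7, matching y values: 8, 11 (2 points).
  x = 11: rhs = 15, matching y values: none (0 points).
  x = 12: rhs = 13, matching y values: none (0 points).
  x = 13: rhs = 7, matching y values: 8, 11 (2 points).
  x = 14: rhs = 3, matching y values: none (0 points).
  x = 15: rhs = 7, matching y values: 8, 11 (2 points).
  x = 16: rhs = 6, matching y values: 5, 14 (2 points).
  x = 17: rhs = 6, matching y values: 5, 14 (2 points).
  x = 18: rhs = 13, matching y values: none (0 points).
Total affine count: 12.
Full point count |E(F_19)| = 12 + 1 = 13.
Hasse bound: |13 − (19+1)| = |-7| = 7 ≤ 2√19 ≈ 8.7178 ✓.


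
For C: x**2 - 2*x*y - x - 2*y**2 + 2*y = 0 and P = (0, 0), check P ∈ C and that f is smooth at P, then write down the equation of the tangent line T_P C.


Tangent line at P: -x + 2*y = 0.

Step 1: f(0, 0) = 0, so P lies on C.
Step 2: partial derivatives
  f_x(x, y) = 2*x - 2*y - 1, f_y(x, y) = -2*x - 4*y + 2.
  f_x(P) = -1, f_y(P) = 2 (gradient nonzero, so P is smooth).
Step 3: tangent line at P: -1·(x − 0) + 2·(y − 0) = 0.
Expanding: -x + 2*y = 0.


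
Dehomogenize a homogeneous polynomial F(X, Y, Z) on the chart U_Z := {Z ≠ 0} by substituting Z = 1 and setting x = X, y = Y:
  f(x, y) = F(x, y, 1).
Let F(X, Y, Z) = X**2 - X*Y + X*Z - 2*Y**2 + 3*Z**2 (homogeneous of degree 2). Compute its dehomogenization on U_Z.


f(x, y) = x**2 - x*y + x - 2*y**2 + 3

On U_Z we set Z = 1. Each monomial c·X^i·Y^j·Z^k in F becomes c·x^i·y^j·1^k = c·x^i·y^j.
Substituting Z = 1: F(X, Y, 1) = x**2 - x*y + x - 2*y**2 + 3.
Note: deg(f) ≤ deg(F) = 2; strict inequality happens when F is divisible by Z (lost terms).


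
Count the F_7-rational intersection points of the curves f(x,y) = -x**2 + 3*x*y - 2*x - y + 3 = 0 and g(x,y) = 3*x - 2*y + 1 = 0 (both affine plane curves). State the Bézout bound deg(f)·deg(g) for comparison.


Common zeros: {(3, 5)}; count = 1; Bézout bound = 2.

deg(f) = 2, deg(g) = 1, so Bézout bound = 2.
Scan x ∈ F_7. For each x, list the y ∈ F_7 with f(x, y) ≡ 0 and those with g(x, y) ≡ 0 (mod 7); the common zeros in that column are the intersection.
  x = 0: f ≡ 0 at y ∈ {3}; g ≡ 0 at y ∈ {4}; common: ∅.
  x = 1: f ≡ 0 at y ∈ {0}; g ≡ 0 at y ∈ {2}; common: ∅.
  x = 2: f ≡ 0 at y ∈ {1}; g ≡ 0 at y ∈ {0}; common: ∅.
  x = 3: f ≡ 0 at y ∈ {5}; g ≡ 0 at y ∈ {5}; common: {5}.
  x = 4: f ≡ 0 at y ∈ {0}; g ≡ 0 at y ∈ {3}; common: ∅.
  x = 5: f ≡ 0 at y ∈ ∅; g ≡ 0 at y ∈ {1}; common: ∅.
  x = 6: f ≡ 0 at y ∈ {1}; g ≡ 0 at y ∈ {6}; common: ∅.
Collecting: common zeros = {(3, 5)}, so the count is 1.
Comparison with the Bézout bound: 1 ≤ 2 = deg(f)·deg(g), as expected for curves with no common component (the affine F_7-count falls short of the bound because intersections may lie at infinity, over extension fields, or carry multiplicity).


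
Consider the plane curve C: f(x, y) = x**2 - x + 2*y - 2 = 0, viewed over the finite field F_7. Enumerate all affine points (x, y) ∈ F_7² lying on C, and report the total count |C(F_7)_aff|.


Affine F_7-points: {(0, 1), (1, 1), (2, 0), (3, 5), (4, 2), (5, 5), (6, 0)}; count = 7.

For each of the 49 pairs (x, y) ∈ F_7², evaluate f(x, y) mod 7. Record the zeros.
  x = 0: [0↦5, 1↦0, 2↦2, 3↦4, 4↦6, 5↦1, 6↦3]  zeros at y ∈ {1}
  x = 1: [0↦5, 1↦0, 2↦2, 3↦4, 4↦6, 5↦1, 6↦3]  zeros at y ∈ {1}
  x = 2: [0↦0, 1↦2, 2↦4, 3↦6, 4↦1, 5↦3, 6↦5]  zeros at y ∈ {0}
  x = 3: [0↦4, 1↦6, 2↦1, 3↦3, 4↦5, 5↦0, 6↦2]  zeros at y ∈ {5}
  x = 4: [0↦3, 1↦5, 2↦0, 3↦2, 4↦4, 5↦6, 6↦1]  zeros at y ∈ {2}
  x = 5: [0↦4, 1↦6, 2↦1, 3↦3, 4↦5, 5↦0, 6↦2]  zeros at y ∈ {5}
  x = 6: [0↦0, 1↦2, 2↦4, 3↦6, 4↦1, 5↦3, 6↦5]  zeros at y ∈ {0}
Collecting zeros: affine points = {(0, 1), (1, 1), (2, 0), (3, 5), (4, 2), (5, 5), (6, 0)}.
Total count |C(F_7)_aff| = 7.


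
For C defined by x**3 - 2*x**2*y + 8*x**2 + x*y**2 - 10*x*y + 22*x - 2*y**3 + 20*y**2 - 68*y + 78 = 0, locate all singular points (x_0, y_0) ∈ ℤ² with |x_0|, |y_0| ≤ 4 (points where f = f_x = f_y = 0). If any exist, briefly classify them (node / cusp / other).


Singular points: {(-1, 3)}; classification: node.

Compute partial derivatives:
  f_x = 3*x**2 - 4*x*y + 16*x + y**2 - 10*y + 22.
  f_y = -2*x**2 + 2*x*y - 10*x - 6*y**2 + 40*y - 68.
Scan x_0 ∈ {−4, ..., 4}. For each x_0, f_y(x_0, y) is a polynomial in y; find its integer roots y ∈ {−4, ..., 4}, then test f_x and f at those candidates.
  x = -4: f_y(-4, y) = -6*y**2 + 32*y - 60; no integer root y with |y| ≤ 4.
  x = -3: f_y(-3, y) = -6*y**2 + 34*y - 56; no integer root y with |y| ≤ 4.
  x = -2: f_y(-2, y) = -6*y**2 + 36*y - 56; no integer root y with |y| ≤ 4.
  x = -1: f_y(-1, y) = -6*y**2 + 38*y - 60; vanishes at y ∈ {3}. (-1, 3): f_x = 0, f = 0 — SINGULAR.
  x = 0: f_y(0, y) = -6*y**2 + 40*y - 68; no integer root y with |y| ≤ 4.
  x = 1: f_y(1, y) = -6*y**2 + 42*y - 80; no integer root y with |y| ≤ 4.
  x = 2: f_y(2, y) = -6*y**2 + 44*y - 96; no integer root y with |y| ≤ 4.
  x = 3: f_y(3, y) = -6*y**2 + 46*y - 116; no integer root y with |y| ≤ 4.
  x = 4: f_y(4, y) = -6*y**2 + 48*y - 140; no integer root y with |y| ≤ 4.
Only singular point on the grid: (-1, 3).
Classify: substitute x = -1 + u, y = 3 + v and expand: f = u**3 - 2*u**2*v - u**2 + u*v**2 - 2*v**3 + v**2.
No constant or linear terms (consistent with a singular point). Quadratic part: -u**2 + v**2. Cubic part: u**3 - 2*u**2*v + u*v**2 - 2*v**3.
The quadratic part v**2 - u**2 = (v − u)(v + u) splits into two distinct linear factors, so there are two distinct tangent lines y − 3 = ±(x − -1) — this is a node (ordinary double point).
Classification: node.


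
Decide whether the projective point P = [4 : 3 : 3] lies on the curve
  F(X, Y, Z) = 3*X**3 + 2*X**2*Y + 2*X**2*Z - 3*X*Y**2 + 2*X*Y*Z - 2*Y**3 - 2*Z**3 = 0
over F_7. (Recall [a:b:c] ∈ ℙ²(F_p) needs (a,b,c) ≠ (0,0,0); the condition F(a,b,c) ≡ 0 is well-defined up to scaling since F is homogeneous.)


F(4,3,3) ≡ 2 (mod 7); P is NOT on the curve.

Evaluate F(4, 3, 3) term-by-term (mod 7).
  3*X**3 ↦ 3·64·1·1 = 192
  2*X**2*Y ↦ 2·16·3·1 = 96
  2*X**2*Z ↦ 2·16·1·3 = 96
  -3*X*Y**2 ↦ -3·4·9·1 = -108
  2*X*Y*Z ↦ 2·4·3·3 = 72
  -2*Y**3 ↦ -2·1·27·1 = -54
  -2*Z**3 ↦ -2·1·1·27 = -54
Sum: F(4, 3, 3) = (192) + (96) + (96) + (-108) + (72) + (-54) + (-54) = 240.
Reducing mod 7: 240 ≡ 2 (mod 7).
Since F(a, b, c) ≡ 2 ≠ 0 (mod 7), P does NOT lie on the curve.


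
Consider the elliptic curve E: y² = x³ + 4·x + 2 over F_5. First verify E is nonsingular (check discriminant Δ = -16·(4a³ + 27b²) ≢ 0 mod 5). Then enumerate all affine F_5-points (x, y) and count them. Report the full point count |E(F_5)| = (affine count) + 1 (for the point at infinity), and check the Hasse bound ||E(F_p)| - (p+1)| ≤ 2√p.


Affine points = {(3, 1), (3, 4)}; affine count = 2; |E(F_5)| = 3.

Discriminant check: Δ ∝ 4a³ + 27b² = 4·4³ + 27·2² = 4·64 + 27·4 ≡ 4 (mod 5). Nonzero ⇒ E is nonsingular.
For each x ∈ F_5, compute rhs = x³ + 4·x + 2 mod 5, then count y ∈ F_5 with y² ≡ rhs.
  x = 0: rhs = 2, matching y values: none (0 points).
  x = 1: rhs = 2, matching y values: none (0 points).
  x = 2: rhs = 3, matching y values: none (0 points).
  x = 3: rhs = 1, matching y values: 1, 4 (2 points).
  x = 4: rhs = 2, matching y values: none (0 points).
Total affine count: 2.
Full point count |E(F_5)| = 2 + 1 = 3.
Hasse bound: |3 − (5+1)| = |-3| = 3 ≤ 2√5 ≈ 4.4721 ✓.


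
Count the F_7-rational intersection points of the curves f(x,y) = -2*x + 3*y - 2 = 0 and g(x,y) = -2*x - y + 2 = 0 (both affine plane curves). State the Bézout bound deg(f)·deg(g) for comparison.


Common zeros: {(4, 1)}; count = 1; Bézout bound = 1.

deg(f) = 1, deg(g) = 1, so Bézout bound = 1.
Scan x ∈ F_7. For each x, list the y ∈ F_7 with f(x, y) ≡ 0 and those with g(x, y) ≡ 0 (mod 7); the common zeros in that column are the intersection.
  x = 0: f ≡ 0 at y ∈ {3}; g ≡ 0 at y ∈ {2}; common: ∅.
  x = 1: f ≡ 0 at y ∈ {6}; g ≡ 0 at y ∈ {0}; common: ∅.
  x = 2: f ≡ 0 at y ∈ {2}; g ≡ 0 at y ∈ {5}; common: ∅.
  x = 3: f ≡ 0 at y ∈ {5}; g ≡ 0 at y ∈ {3}; common: ∅.
  x = 4: f ≡ 0 at y ∈ {1}; g ≡ 0 at y ∈ {1}; common: {1}.
  x = 5: f ≡ 0 at y ∈ {4}; g ≡ 0 at y ∈ {6}; common: ∅.
  x = 6: f ≡ 0 at y ∈ {0}; g ≡ 0 at y ∈ {4}; common: ∅.
Collecting: common zeros = {(4, 1)}, so the count is 1.
Comparison with the Bézout bound: 1 ≤ 1 = deg(f)·deg(g), as expected for curves with no common component (the bound is attained).


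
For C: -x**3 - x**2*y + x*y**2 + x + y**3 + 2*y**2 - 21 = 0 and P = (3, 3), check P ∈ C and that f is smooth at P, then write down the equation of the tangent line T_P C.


Tangent line at P: -35*x + 48*y - 39 = 0.

Step 1: f(3, 3) = 0, so P lies on C.
Step 2: partial derivatives
  f_x(x, y) = -3*x**2 - 2*x*y + y**2 + 1, f_y(x, y) = -x**2 + 2*x*y + 3*y**2 + 4*y.
  f_x(P) = -35, f_y(P) = 48 (gradient nonzero, so P is smooth).
Step 3: tangent line at P: -35·(x − 3) + 48·(y − 3) = 0.
Expanding: -35*x + 48*y - 39 = 0.


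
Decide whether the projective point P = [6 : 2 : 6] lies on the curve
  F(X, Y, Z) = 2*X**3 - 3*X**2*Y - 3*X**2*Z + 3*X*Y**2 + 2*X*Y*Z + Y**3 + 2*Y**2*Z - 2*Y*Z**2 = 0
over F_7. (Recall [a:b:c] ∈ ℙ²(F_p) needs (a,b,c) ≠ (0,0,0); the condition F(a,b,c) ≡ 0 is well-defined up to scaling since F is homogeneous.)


F(6,2,6) ≡ 4 (mod 7); P is NOT on the curve.

Evaluate F(6, 2, 6) term-by-term (mod 7).
  2*X**3 ↦ 2·216·1·1 = 432
  -3*X**2*Y ↦ -3·36·2·1 = -216
  -3*X**2*Z ↦ -3·36·1·6 = -648
  3*X*Y**2 ↦ 3·6·4·1 = 72
  2*X*Y*Z ↦ 2·6·2·6 = 144
  Y**3 ↦ 1·1·8·1 = 8
  2*Y**2*Z ↦ 2·1·4·6 = 48
  -2*Y*Z**2 ↦ -2·1·2·36 = -144
Sum: F(6, 2, 6) = (432) + (-216) + (-648) + (72) + (144) + (8) + (48) + (-144) = -304.
Reducing mod 7: -304 ≡ 4 (mod 7).
Since F(a, b, c) ≡ 4 ≠ 0 (mod 7), P does NOT lie on the curve.


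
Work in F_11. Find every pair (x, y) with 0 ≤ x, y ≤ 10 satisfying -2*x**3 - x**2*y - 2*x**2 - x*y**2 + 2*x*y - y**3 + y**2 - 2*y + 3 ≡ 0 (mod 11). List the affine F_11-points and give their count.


Affine F_11-points: {(1, 2), (3, 1), (4, 5), (5, 0), (5, 1), (5, 6), (7, 0), (7, 1), (7, 4), (9, 0), (10, 10)}; count = 11.

For each of the 121 pairs (x, y) ∈ F_11², evaluate f(x, y) mod 11. Record the zeros.
  x = 0: [0↦3, 1↦1, 2↦6, 3↦1, 4↦2, 5↦3, 6↦9, 7↦3, 8↦1, 9↦8, 10↦7]  zeros at y ∈ ∅
  x = 1: [0↦10, 1↦8, 2↦0, 3↦2, 4↦8, 5↦1, 6↦8, 7↦1, 8↦7, 9↦9, 10↦1]  zeros at y ∈ {2}
  x = 2: [0↦1, 1↦8, 2↦7, 3↦3, 4↦1, 5↦6, 6↦1, 7↦2, 8↦3, 9↦9, 10↦3]  zeros at y ∈ ∅
  x = 3: [0↦8, 1↦0, 2↦4, 3↦3, 4↦2, 5↦6, 6↦9, 7↦5, 8↦10, 9↦7, 10↦1]  zeros at y ∈ {1}
  x = 4: [0↦8, 1↦5, 2↦1, 3↦1, 4↦10, 5↦0, 6↦9, 7↦9, 8↦5, 9↦2, 10↦5]  zeros at y ∈ {5}
  x = 5: [0↦0, 1↦0, 2↦8, 3↦7, 4↦2, 5↦9, 6↦0, 7↦2, 8↦9, 9↦4, 10↦3]  zeros at y ∈ {0, 1, 6}
  x = 6: [0↦5, 1↦6, 2↦2, 3↦9, 4↦10, 5↦10, 6↦3, 7↦5, 8↦10, 9↦1, 10↦5]  zeros at y ∈ ∅
  x = 7: [0↦0, 1↦0, 2↦4, 3↦6, 4↦0, 5↦2, 6↦6, 7↦6, 8↦7, 9↦3, 10↦10]  zeros at y ∈ {0, 1, 4}
  x = 8: [0↦6, 1↦3, 2↦2, 3↦8, 4↦4, 5↦6, 6↦8, 7↦4, 8↦10, 9↦9, 10↦6]  zeros at y ∈ ∅
  x = 9: [0↦0, 1↦3, 2↦6, 3↦3, 4↦10, 5↦10, 6↦8, 7↦9, 8↦7, 9↦7, 10↦3]  zeros at y ∈ {0}
  x = 10: [0↦3, 1↦10, 2↦4, 3↦1, 4↦6, 5↦2, 6↦5, 7↦9, 8↦8, 9↦7, 10↦0]  zeros at y ∈ {10}
Collecting zeros: affine points = {(1, 2), (3, 1), (4, 5), (5, 0), (5, 1), (5, 6), (7, 0), (7, 1), (7, 4), (9, 0), (10, 10)}.
Total count |C(F_11)_aff| = 11.


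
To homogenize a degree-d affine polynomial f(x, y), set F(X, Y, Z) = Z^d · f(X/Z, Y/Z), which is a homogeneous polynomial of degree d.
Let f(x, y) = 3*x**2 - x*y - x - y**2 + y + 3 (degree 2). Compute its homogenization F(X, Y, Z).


F(X, Y, Z) = 3*X**2 - X*Y - X*Z - Y**2 + Y*Z + 3*Z**2

deg(f) = 2.
Substitute x = X/Z, y = Y/Z into f, then multiply by Z^2.
  monomial 3·x^2·y^0 ↦ 3·X^2·Y^0·Z^0.
  monomial -1·x^1·y^1 ↦ -1·X^1·Y^1·Z^0.
  monomial -1·x^1·y^0 ↦ -1·X^1·Y^0·Z^1.
  monomial -1·x^0·y^2 ↦ -1·X^0·Y^2·Z^0.
  monomial 1·x^0·y^1 ↦ 1·X^0·Y^1·Z^1.
  monomial 3·x^0·y^0 ↦ 3·X^0·Y^0·Z^2.
Collecting: F(X, Y, Z) = 3*X**2 - X*Y - X*Z - Y**2 + Y*Z + 3*Z**2.


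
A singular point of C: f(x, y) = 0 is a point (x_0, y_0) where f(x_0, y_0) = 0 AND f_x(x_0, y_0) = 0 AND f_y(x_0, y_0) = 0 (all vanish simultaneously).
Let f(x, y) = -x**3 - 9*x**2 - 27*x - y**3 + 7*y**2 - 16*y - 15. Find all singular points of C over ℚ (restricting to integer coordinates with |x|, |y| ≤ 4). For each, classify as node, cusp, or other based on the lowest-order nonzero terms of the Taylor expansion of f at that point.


Singular points: {(-3, 2)}; classification: cusp.

Compute partial derivatives:
  f_x = -3*x**2 - 18*x - 27.
  f_y = -3*y**2 + 14*y - 16.
Scan x_0 ∈ {−4, ..., 4}. For each x_0, f_y(x_0, y) is a polynomial in y; find its integer roots y ∈ {−4, ..., 4}, then test f_x and f at those candidates.
  x = -4: f_y(-4, y) = -3*y**2 + 14*y - 16; vanishes at y ∈ {2}. (-4, 2): f_x = -3 ≠ 0.
  x = -3: f_y(-3, y) = -3*y**2 + 14*y - 16; vanishes at y ∈ {2}. (-3, 2): f_x = 0, f = 0 — SINGULAR.
  x = -2: f_y(-2, y) = -3*y**2 + 14*y - 16; vanishes at y ∈ {2}. (-2, 2): f_x = -3 ≠ 0.
  x = -1: f_y(-1, y) = -3*y**2 + 14*y - 16; vanishes at y ∈ {2}. (-1, 2): f_x = -12 ≠ 0.
  x = 0: f_y(0, y) = -3*y**2 + 14*y - 16; vanishes at y ∈ {2}. (0, 2): f_x = -27 ≠ 0.
  x = 1: f_y(1, y) = -3*y**2 + 14*y - 16; vanishes at y ∈ {2}. (1, 2): f_x = -48 ≠ 0.
  x = 2: f_y(2, y) = -3*y**2 + 14*y - 16; vanishes at y ∈ {2}. (2, 2): f_x = -75 ≠ 0.
  x = 3: f_y(3, y) = -3*y**2 + 14*y - 16; vanishes at y ∈ {2}. (3, 2): f_x = -108 ≠ 0.
  x = 4: f_y(4, y) = -3*y**2 + 14*y - 16; vanishes at y ∈ {2}. (4, 2): f_x = -147 ≠ 0.
Only singular point on the grid: (-3, 2).
Classify: substitute x = -3 + u, y = 2 + v and expand: f = -u**3 - v**3 + v**2.
No constant or linear terms (consistent with a singular point). Quadratic part: v**2. Cubic part: -u**3 - v**3.
The quadratic part v**2 is a perfect square, so there is a single (double) tangent line v = 0, i.e. y = 2. Restricting the cubic part to that line (v = 0) leaves -u**3 ≠ 0, so f is not divisible by v and the branch is v² ≈ u**3 to lowest order — this is a cusp.
Classification: cusp.


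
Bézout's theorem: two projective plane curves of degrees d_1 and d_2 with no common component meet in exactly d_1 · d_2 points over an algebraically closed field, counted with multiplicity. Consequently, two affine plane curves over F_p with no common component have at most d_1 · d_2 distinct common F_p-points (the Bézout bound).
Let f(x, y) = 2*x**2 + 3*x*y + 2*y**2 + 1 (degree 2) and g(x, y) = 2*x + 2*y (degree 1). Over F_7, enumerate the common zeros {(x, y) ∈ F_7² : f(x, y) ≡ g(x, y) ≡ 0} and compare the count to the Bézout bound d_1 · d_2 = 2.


Common zeros: ∅; count = 0; Bézout bound = 2.

deg(f) = 2, deg(g) = 1, so Bézout bound = 2.
Scan x ∈ F_7. For each x, list the y ∈ F_7 with f(x, y) ≡ 0 and those with g(x, y) ≡ 0 (mod 7); the common zeros in that column are the intersection.
  x = 0: f ≡ 0 at y ∈ ∅; g ≡ 0 at y ∈ {0}; common: ∅.
  x = 1: f ≡ 0 at y ∈ ∅; g ≡ 0 at y ∈ {6}; common: ∅.
  x = 2: f ≡ 0 at y ∈ ∅; g ≡ 0 at y ∈ {5}; common: ∅.
  x = 3: f ≡ 0 at y ∈ ∅; g ≡ 0 at y ∈ {4}; common: ∅.
  x = 4: f ≡ 0 at y ∈ ∅; g ≡ 0 at y ∈ {3}; common: ∅.
  x = 5: f ≡ 0 at y ∈ ∅; g ≡ 0 at y ∈ {2}; common: ∅.
  x = 6: f ≡ 0 at y ∈ ∅; g ≡ 0 at y ∈ {1}; common: ∅.
Collecting: common zeros = ∅, so the count is 0.
Comparison with the Bézout bound: 0 ≤ 2 = deg(f)·deg(g), as expected for curves with no common component (the affine F_7-count falls short of the bound because intersections may lie at infinity, over extension fields, or carry multiplicity).


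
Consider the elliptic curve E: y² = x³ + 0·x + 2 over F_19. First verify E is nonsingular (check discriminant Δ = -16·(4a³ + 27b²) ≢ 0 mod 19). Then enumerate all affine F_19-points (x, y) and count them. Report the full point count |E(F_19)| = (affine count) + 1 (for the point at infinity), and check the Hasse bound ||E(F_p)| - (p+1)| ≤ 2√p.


Affine points = {(4, 3), (4, 16), (6, 3), (6, 16), (8, 1), (8, 18), (9, 3), (9, 16), (12, 1), (12, 18), (18, 1), (18, 18)}; affine count = 12; |E(F_19)| = 13.

Discriminant check: Δ ∝ 4a³ + 27b² = 4·0³ + 27·2² = 4·0 + 27·4 ≡ 13 (mod 19). Nonzero ⇒ E is nonsingular.
For each x ∈ F_19, compute rhs = x³ + 0·x + 2 mod 19, then count y ∈ F_19 with y² ≡ rhs.
  x = 0: rhs = 2, matching y values: none (0 points).
  x = 1: rhs = 3, matching y values: none (0 points).
  x = 2: rhs = 10, matching y values: none (0 points).
  x = 3: rhs = 10, matching y values: none (0 points).
  x = 4: rhs = 9, matching y values: 3, 16 (2 points).
  x = 5: rhs = 13, matching y values: none (0 points).
  x = 6: rhs = 9, matching y values: 3, 16 (2 points).
  x = 7: rhs = 3, matching y values: none (0 points).
  x = 8: rhs = 1, matching y values: 1, 18 (2 points).
  x = 9: rhs = 9, matching y values: 3, 16 (2 points).
  x = 10: rhs = 14, matching y values: none (0 points).
  x = 11: rhs = 3, matching y values: none (0 points).
  x = 12: rhs = 1, matching y values: 1, 18 (2 points).
  x = 13: rhs = 14, matching y values: none (0 points).
  x = 14: rhs = 10, matching y values: none (0 points).
  x = 15: rhs = 14, matching y values: none (0 points).
  x = 16: rhs = 13, matching y values: none (0 points).
  x = 17: rhs = 13, matching y values: none (0 points).
  x = 18: rhs = 1, matching y values: 1, 18 (2 points).
Total affine count: 12.
Full point count |E(F_19)| = 12 + 1 = 13.
Hasse bound: |13 − (19+1)| = |-7| = 7 ≤ 2√19 ≈ 8.7178 ✓.
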